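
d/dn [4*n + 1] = 4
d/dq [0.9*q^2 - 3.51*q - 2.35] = 1.8*q - 3.51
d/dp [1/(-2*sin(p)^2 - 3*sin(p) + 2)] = (4*sin(p) + 3)*cos(p)/(2*sin(p)^2 + 3*sin(p) - 2)^2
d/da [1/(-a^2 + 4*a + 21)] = 2*(a - 2)/(-a^2 + 4*a + 21)^2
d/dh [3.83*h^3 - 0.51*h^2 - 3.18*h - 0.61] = 11.49*h^2 - 1.02*h - 3.18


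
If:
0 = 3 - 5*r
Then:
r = 3/5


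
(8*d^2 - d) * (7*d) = 56*d^3 - 7*d^2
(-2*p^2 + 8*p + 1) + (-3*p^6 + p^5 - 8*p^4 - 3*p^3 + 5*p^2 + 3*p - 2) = -3*p^6 + p^5 - 8*p^4 - 3*p^3 + 3*p^2 + 11*p - 1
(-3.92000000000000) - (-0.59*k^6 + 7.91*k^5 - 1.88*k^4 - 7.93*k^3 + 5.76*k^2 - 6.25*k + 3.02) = 0.59*k^6 - 7.91*k^5 + 1.88*k^4 + 7.93*k^3 - 5.76*k^2 + 6.25*k - 6.94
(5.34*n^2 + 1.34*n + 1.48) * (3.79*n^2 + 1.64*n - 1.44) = 20.2386*n^4 + 13.8362*n^3 + 0.117200000000001*n^2 + 0.4976*n - 2.1312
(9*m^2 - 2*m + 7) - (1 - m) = 9*m^2 - m + 6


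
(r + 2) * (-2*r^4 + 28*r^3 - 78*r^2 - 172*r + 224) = -2*r^5 + 24*r^4 - 22*r^3 - 328*r^2 - 120*r + 448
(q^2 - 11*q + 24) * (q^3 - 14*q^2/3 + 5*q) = q^5 - 47*q^4/3 + 241*q^3/3 - 167*q^2 + 120*q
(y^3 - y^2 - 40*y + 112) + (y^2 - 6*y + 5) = y^3 - 46*y + 117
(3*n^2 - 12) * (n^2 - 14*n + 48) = 3*n^4 - 42*n^3 + 132*n^2 + 168*n - 576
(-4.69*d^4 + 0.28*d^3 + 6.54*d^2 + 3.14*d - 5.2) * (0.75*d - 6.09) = -3.5175*d^5 + 28.7721*d^4 + 3.1998*d^3 - 37.4736*d^2 - 23.0226*d + 31.668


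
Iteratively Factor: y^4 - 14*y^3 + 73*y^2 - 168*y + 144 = (y - 4)*(y^3 - 10*y^2 + 33*y - 36) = (y - 4)^2*(y^2 - 6*y + 9) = (y - 4)^2*(y - 3)*(y - 3)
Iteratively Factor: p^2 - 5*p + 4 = (p - 4)*(p - 1)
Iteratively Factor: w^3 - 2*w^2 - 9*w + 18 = (w + 3)*(w^2 - 5*w + 6) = (w - 2)*(w + 3)*(w - 3)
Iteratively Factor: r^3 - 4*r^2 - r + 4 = (r - 1)*(r^2 - 3*r - 4) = (r - 4)*(r - 1)*(r + 1)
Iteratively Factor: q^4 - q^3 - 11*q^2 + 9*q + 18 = (q - 2)*(q^3 + q^2 - 9*q - 9) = (q - 2)*(q + 3)*(q^2 - 2*q - 3) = (q - 3)*(q - 2)*(q + 3)*(q + 1)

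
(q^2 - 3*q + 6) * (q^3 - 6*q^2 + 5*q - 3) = q^5 - 9*q^4 + 29*q^3 - 54*q^2 + 39*q - 18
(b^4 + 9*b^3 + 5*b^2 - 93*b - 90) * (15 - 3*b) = -3*b^5 - 12*b^4 + 120*b^3 + 354*b^2 - 1125*b - 1350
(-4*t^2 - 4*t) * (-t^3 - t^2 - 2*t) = 4*t^5 + 8*t^4 + 12*t^3 + 8*t^2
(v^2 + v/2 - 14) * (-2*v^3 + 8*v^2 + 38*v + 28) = -2*v^5 + 7*v^4 + 70*v^3 - 65*v^2 - 518*v - 392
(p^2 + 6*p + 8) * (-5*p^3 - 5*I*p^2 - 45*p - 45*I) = -5*p^5 - 30*p^4 - 5*I*p^4 - 85*p^3 - 30*I*p^3 - 270*p^2 - 85*I*p^2 - 360*p - 270*I*p - 360*I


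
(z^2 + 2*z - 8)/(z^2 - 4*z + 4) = (z + 4)/(z - 2)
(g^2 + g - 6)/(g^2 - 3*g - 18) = (g - 2)/(g - 6)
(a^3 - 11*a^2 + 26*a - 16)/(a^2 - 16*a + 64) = (a^2 - 3*a + 2)/(a - 8)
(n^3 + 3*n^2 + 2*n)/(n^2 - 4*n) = (n^2 + 3*n + 2)/(n - 4)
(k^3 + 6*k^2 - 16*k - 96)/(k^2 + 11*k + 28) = (k^2 + 2*k - 24)/(k + 7)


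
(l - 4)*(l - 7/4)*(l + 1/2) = l^3 - 21*l^2/4 + 33*l/8 + 7/2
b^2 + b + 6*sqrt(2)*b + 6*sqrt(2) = (b + 1)*(b + 6*sqrt(2))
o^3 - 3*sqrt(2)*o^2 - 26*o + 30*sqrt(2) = (o - 5*sqrt(2))*(o - sqrt(2))*(o + 3*sqrt(2))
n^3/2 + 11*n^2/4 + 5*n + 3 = (n/2 + 1)*(n + 3/2)*(n + 2)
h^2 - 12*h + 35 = (h - 7)*(h - 5)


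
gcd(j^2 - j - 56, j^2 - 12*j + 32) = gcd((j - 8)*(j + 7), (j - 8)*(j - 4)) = j - 8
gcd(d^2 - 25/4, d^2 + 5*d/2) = d + 5/2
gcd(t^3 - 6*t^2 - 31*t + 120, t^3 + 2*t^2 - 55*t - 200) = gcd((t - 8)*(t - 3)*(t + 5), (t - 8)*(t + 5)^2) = t^2 - 3*t - 40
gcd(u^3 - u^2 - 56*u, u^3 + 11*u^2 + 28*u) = u^2 + 7*u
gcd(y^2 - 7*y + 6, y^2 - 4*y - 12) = y - 6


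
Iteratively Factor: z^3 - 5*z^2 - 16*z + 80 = (z - 5)*(z^2 - 16) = (z - 5)*(z + 4)*(z - 4)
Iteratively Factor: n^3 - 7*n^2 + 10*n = (n - 5)*(n^2 - 2*n) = n*(n - 5)*(n - 2)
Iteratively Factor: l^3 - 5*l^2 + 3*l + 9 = (l - 3)*(l^2 - 2*l - 3) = (l - 3)^2*(l + 1)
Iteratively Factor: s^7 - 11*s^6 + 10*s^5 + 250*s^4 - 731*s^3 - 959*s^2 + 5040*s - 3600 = (s - 5)*(s^6 - 6*s^5 - 20*s^4 + 150*s^3 + 19*s^2 - 864*s + 720) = (s - 5)*(s - 4)*(s^5 - 2*s^4 - 28*s^3 + 38*s^2 + 171*s - 180) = (s - 5)^2*(s - 4)*(s^4 + 3*s^3 - 13*s^2 - 27*s + 36) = (s - 5)^2*(s - 4)*(s + 3)*(s^3 - 13*s + 12) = (s - 5)^2*(s - 4)*(s - 1)*(s + 3)*(s^2 + s - 12) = (s - 5)^2*(s - 4)*(s - 1)*(s + 3)*(s + 4)*(s - 3)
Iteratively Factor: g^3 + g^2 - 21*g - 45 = (g - 5)*(g^2 + 6*g + 9) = (g - 5)*(g + 3)*(g + 3)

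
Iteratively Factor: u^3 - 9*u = (u - 3)*(u^2 + 3*u) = u*(u - 3)*(u + 3)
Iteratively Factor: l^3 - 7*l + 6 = (l - 2)*(l^2 + 2*l - 3) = (l - 2)*(l - 1)*(l + 3)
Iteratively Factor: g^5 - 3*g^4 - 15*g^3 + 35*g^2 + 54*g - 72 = (g - 4)*(g^4 + g^3 - 11*g^2 - 9*g + 18) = (g - 4)*(g - 3)*(g^3 + 4*g^2 + g - 6) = (g - 4)*(g - 3)*(g + 3)*(g^2 + g - 2) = (g - 4)*(g - 3)*(g - 1)*(g + 3)*(g + 2)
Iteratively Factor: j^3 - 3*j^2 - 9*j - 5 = (j - 5)*(j^2 + 2*j + 1) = (j - 5)*(j + 1)*(j + 1)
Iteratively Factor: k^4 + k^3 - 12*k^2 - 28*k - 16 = (k + 2)*(k^3 - k^2 - 10*k - 8) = (k - 4)*(k + 2)*(k^2 + 3*k + 2) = (k - 4)*(k + 1)*(k + 2)*(k + 2)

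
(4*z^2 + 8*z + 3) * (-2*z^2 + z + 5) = -8*z^4 - 12*z^3 + 22*z^2 + 43*z + 15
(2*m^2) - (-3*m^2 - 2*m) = 5*m^2 + 2*m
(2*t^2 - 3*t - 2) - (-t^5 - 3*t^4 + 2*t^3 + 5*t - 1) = t^5 + 3*t^4 - 2*t^3 + 2*t^2 - 8*t - 1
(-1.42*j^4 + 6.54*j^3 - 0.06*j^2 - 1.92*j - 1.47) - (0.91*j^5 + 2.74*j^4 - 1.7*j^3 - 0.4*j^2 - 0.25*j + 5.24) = -0.91*j^5 - 4.16*j^4 + 8.24*j^3 + 0.34*j^2 - 1.67*j - 6.71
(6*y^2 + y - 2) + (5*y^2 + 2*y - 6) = 11*y^2 + 3*y - 8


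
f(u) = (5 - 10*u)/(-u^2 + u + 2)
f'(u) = (5 - 10*u)*(2*u - 1)/(-u^2 + u + 2)^2 - 10/(-u^2 + u + 2) = 5*(2*u^2 - 2*u - (2*u - 1)^2 - 4)/(-u^2 + u + 2)^2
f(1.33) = -5.32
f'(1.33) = -12.06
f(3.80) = 3.82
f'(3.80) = -1.76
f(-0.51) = 8.21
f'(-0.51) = -21.62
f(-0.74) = 17.41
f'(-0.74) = -74.63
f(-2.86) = -3.72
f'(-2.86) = -1.66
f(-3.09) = -3.37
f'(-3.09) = -1.34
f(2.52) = 11.04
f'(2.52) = -18.89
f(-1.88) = -6.97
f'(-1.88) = -6.79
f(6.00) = 1.96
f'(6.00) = -0.41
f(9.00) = 1.21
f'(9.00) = -0.15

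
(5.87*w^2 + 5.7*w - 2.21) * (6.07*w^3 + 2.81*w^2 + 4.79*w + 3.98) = 35.6309*w^5 + 51.0937*w^4 + 30.7196*w^3 + 44.4555*w^2 + 12.1001*w - 8.7958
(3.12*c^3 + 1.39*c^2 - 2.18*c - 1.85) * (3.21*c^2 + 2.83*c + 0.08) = 10.0152*c^5 + 13.2915*c^4 - 2.8145*c^3 - 11.9967*c^2 - 5.4099*c - 0.148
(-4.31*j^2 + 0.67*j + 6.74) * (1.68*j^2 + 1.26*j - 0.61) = -7.2408*j^4 - 4.305*j^3 + 14.7965*j^2 + 8.0837*j - 4.1114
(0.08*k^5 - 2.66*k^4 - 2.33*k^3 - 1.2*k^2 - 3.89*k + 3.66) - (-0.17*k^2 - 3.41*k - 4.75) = 0.08*k^5 - 2.66*k^4 - 2.33*k^3 - 1.03*k^2 - 0.48*k + 8.41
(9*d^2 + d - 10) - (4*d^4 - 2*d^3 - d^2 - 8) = -4*d^4 + 2*d^3 + 10*d^2 + d - 2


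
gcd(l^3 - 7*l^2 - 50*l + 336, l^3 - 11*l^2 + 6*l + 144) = l^2 - 14*l + 48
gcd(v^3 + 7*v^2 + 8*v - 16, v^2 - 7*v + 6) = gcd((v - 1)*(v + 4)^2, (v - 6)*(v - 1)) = v - 1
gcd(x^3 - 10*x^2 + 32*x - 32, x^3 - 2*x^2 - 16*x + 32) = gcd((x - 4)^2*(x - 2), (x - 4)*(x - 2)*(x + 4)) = x^2 - 6*x + 8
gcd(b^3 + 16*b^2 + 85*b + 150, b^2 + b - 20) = b + 5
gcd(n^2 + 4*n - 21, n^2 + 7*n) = n + 7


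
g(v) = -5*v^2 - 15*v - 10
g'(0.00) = -15.00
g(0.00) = -10.00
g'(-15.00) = 135.00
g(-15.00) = -910.00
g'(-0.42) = -10.80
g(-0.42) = -4.58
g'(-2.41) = 9.10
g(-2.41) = -2.89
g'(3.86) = -53.60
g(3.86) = -142.40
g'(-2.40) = 9.00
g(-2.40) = -2.80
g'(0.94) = -24.40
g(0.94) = -28.52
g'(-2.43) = 9.30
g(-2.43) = -3.07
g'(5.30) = -68.00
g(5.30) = -229.95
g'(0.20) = -17.00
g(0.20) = -13.20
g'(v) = -10*v - 15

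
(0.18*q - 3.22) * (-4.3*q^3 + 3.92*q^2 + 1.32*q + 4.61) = -0.774*q^4 + 14.5516*q^3 - 12.3848*q^2 - 3.4206*q - 14.8442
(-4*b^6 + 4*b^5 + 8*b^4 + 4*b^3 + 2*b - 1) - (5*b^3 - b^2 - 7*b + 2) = -4*b^6 + 4*b^5 + 8*b^4 - b^3 + b^2 + 9*b - 3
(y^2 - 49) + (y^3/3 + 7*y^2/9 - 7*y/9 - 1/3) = y^3/3 + 16*y^2/9 - 7*y/9 - 148/3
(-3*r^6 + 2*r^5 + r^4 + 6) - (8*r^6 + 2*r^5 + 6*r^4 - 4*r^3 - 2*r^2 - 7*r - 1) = -11*r^6 - 5*r^4 + 4*r^3 + 2*r^2 + 7*r + 7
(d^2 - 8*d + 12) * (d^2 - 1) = d^4 - 8*d^3 + 11*d^2 + 8*d - 12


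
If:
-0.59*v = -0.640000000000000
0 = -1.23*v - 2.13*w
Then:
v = 1.08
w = -0.63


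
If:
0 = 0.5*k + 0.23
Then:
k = -0.46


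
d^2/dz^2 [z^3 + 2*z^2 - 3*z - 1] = 6*z + 4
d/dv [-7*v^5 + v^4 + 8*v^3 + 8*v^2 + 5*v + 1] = -35*v^4 + 4*v^3 + 24*v^2 + 16*v + 5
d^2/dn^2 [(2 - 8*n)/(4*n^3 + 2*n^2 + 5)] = 8*(-8*n^2*(3*n + 1)^2*(4*n - 1) + (24*n^2 + 8*n + (4*n - 1)*(6*n + 1))*(4*n^3 + 2*n^2 + 5))/(4*n^3 + 2*n^2 + 5)^3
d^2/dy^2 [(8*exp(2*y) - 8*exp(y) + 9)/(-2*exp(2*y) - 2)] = 2*(2*exp(4*y) - exp(3*y) - 12*exp(2*y) + exp(y) + 2)*exp(y)/(exp(6*y) + 3*exp(4*y) + 3*exp(2*y) + 1)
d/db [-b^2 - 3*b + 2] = -2*b - 3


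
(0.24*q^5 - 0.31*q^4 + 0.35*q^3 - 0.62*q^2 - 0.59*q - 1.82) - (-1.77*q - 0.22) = 0.24*q^5 - 0.31*q^4 + 0.35*q^3 - 0.62*q^2 + 1.18*q - 1.6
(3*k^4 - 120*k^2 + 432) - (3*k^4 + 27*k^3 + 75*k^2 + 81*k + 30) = -27*k^3 - 195*k^2 - 81*k + 402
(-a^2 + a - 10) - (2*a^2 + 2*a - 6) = -3*a^2 - a - 4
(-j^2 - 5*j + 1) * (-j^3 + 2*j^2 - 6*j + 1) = j^5 + 3*j^4 - 5*j^3 + 31*j^2 - 11*j + 1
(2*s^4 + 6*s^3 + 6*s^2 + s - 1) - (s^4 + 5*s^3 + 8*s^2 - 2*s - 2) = s^4 + s^3 - 2*s^2 + 3*s + 1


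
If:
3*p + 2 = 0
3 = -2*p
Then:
No Solution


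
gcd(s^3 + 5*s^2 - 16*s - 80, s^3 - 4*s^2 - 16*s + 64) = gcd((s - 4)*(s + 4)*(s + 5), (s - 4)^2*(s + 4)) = s^2 - 16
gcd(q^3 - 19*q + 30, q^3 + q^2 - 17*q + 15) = q^2 + 2*q - 15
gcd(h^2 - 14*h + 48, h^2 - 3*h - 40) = h - 8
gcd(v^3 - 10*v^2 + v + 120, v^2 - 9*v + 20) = v - 5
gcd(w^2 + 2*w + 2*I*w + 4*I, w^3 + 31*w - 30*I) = 1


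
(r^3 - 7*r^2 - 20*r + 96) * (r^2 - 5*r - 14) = r^5 - 12*r^4 + r^3 + 294*r^2 - 200*r - 1344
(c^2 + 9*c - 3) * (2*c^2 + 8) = 2*c^4 + 18*c^3 + 2*c^2 + 72*c - 24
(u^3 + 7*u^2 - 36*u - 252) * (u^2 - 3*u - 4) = u^5 + 4*u^4 - 61*u^3 - 172*u^2 + 900*u + 1008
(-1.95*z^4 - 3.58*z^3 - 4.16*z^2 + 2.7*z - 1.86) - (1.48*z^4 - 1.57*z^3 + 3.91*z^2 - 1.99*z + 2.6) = -3.43*z^4 - 2.01*z^3 - 8.07*z^2 + 4.69*z - 4.46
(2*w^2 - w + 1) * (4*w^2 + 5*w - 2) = 8*w^4 + 6*w^3 - 5*w^2 + 7*w - 2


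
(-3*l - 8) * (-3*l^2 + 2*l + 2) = 9*l^3 + 18*l^2 - 22*l - 16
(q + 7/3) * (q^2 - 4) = q^3 + 7*q^2/3 - 4*q - 28/3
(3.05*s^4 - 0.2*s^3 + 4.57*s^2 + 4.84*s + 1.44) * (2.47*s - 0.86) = 7.5335*s^5 - 3.117*s^4 + 11.4599*s^3 + 8.0246*s^2 - 0.6056*s - 1.2384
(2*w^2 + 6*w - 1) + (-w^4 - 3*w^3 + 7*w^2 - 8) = -w^4 - 3*w^3 + 9*w^2 + 6*w - 9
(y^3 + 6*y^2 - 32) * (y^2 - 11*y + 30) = y^5 - 5*y^4 - 36*y^3 + 148*y^2 + 352*y - 960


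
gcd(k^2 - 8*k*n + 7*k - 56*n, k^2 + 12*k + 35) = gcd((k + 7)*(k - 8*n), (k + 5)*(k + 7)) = k + 7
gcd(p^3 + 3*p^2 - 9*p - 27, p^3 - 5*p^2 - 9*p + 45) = p^2 - 9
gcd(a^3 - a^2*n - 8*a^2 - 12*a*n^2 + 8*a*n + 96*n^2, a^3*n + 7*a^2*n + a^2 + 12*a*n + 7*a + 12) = 1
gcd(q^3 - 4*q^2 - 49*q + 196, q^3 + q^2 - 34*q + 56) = q^2 + 3*q - 28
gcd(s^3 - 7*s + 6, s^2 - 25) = 1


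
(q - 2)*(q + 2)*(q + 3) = q^3 + 3*q^2 - 4*q - 12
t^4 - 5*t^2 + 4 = (t - 2)*(t - 1)*(t + 1)*(t + 2)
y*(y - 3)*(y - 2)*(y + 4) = y^4 - y^3 - 14*y^2 + 24*y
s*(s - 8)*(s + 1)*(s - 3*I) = s^4 - 7*s^3 - 3*I*s^3 - 8*s^2 + 21*I*s^2 + 24*I*s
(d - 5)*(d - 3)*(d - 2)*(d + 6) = d^4 - 4*d^3 - 29*d^2 + 156*d - 180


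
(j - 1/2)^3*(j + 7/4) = j^4 + j^3/4 - 15*j^2/8 + 19*j/16 - 7/32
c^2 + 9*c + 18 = (c + 3)*(c + 6)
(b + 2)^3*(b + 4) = b^4 + 10*b^3 + 36*b^2 + 56*b + 32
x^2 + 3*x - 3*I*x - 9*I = (x + 3)*(x - 3*I)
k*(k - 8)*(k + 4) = k^3 - 4*k^2 - 32*k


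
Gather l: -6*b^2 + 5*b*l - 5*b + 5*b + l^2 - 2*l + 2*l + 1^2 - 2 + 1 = -6*b^2 + 5*b*l + l^2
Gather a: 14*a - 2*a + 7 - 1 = 12*a + 6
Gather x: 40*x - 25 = 40*x - 25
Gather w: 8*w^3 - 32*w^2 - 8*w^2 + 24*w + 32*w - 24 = 8*w^3 - 40*w^2 + 56*w - 24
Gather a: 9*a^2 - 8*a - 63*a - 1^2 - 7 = 9*a^2 - 71*a - 8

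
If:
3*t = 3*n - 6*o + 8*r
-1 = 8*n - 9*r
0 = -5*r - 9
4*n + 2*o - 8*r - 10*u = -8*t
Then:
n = -43/20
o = -5*u/7 - 249/70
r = -9/5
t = 10*u/7 + 23/140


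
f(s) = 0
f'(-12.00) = 0.00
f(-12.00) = 0.00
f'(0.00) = 0.00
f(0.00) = 0.00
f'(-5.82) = 0.00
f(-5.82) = 0.00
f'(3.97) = 0.00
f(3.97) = 0.00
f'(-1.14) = 0.00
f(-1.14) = 0.00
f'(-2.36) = 0.00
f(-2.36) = 0.00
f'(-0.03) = 0.00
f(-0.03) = 0.00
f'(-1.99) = 0.00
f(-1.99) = 0.00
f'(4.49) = 0.00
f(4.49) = 0.00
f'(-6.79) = 0.00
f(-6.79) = 0.00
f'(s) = 0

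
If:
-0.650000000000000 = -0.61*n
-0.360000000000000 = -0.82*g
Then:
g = 0.44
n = 1.07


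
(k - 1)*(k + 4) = k^2 + 3*k - 4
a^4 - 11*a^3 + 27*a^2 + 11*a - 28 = (a - 7)*(a - 4)*(a - 1)*(a + 1)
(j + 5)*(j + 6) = j^2 + 11*j + 30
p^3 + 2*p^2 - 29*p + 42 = (p - 3)*(p - 2)*(p + 7)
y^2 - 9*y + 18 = (y - 6)*(y - 3)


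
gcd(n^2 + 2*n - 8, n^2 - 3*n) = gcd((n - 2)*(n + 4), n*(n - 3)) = 1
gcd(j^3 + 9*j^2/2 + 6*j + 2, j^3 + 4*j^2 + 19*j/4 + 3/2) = j^2 + 5*j/2 + 1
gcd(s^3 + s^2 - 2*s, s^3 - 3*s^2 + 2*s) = s^2 - s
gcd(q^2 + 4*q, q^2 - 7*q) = q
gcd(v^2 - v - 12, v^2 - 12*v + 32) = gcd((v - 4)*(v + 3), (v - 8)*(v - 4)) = v - 4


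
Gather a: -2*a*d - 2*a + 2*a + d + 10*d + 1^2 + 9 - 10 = -2*a*d + 11*d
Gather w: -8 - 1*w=-w - 8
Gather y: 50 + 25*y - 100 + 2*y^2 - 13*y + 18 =2*y^2 + 12*y - 32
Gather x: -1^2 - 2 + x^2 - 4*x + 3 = x^2 - 4*x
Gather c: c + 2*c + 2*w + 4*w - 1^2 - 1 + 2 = 3*c + 6*w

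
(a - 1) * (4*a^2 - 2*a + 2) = 4*a^3 - 6*a^2 + 4*a - 2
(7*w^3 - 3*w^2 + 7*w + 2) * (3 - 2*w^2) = -14*w^5 + 6*w^4 + 7*w^3 - 13*w^2 + 21*w + 6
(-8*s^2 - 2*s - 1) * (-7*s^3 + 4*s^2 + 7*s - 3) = 56*s^5 - 18*s^4 - 57*s^3 + 6*s^2 - s + 3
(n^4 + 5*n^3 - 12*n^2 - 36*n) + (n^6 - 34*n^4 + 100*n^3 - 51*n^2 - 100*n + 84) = n^6 - 33*n^4 + 105*n^3 - 63*n^2 - 136*n + 84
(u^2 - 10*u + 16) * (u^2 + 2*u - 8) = u^4 - 8*u^3 - 12*u^2 + 112*u - 128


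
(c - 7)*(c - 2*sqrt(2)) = c^2 - 7*c - 2*sqrt(2)*c + 14*sqrt(2)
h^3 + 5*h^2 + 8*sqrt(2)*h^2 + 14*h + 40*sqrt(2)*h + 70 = (h + 5)*(h + sqrt(2))*(h + 7*sqrt(2))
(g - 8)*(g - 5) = g^2 - 13*g + 40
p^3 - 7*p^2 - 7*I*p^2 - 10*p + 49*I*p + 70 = (p - 7)*(p - 5*I)*(p - 2*I)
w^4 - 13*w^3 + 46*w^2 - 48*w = w*(w - 8)*(w - 3)*(w - 2)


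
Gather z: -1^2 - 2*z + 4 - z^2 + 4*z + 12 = -z^2 + 2*z + 15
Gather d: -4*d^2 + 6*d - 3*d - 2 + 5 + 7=-4*d^2 + 3*d + 10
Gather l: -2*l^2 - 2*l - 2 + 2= -2*l^2 - 2*l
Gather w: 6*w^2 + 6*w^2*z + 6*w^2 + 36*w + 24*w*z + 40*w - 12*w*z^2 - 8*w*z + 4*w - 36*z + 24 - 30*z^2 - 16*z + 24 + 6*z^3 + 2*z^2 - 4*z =w^2*(6*z + 12) + w*(-12*z^2 + 16*z + 80) + 6*z^3 - 28*z^2 - 56*z + 48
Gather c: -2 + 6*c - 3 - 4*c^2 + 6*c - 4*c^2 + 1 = -8*c^2 + 12*c - 4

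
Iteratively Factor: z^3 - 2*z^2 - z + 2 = (z - 1)*(z^2 - z - 2) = (z - 2)*(z - 1)*(z + 1)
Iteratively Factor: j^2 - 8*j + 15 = (j - 5)*(j - 3)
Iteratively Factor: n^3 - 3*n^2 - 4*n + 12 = (n - 3)*(n^2 - 4) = (n - 3)*(n - 2)*(n + 2)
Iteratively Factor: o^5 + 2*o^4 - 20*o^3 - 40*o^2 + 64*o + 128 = (o + 2)*(o^4 - 20*o^2 + 64) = (o + 2)*(o + 4)*(o^3 - 4*o^2 - 4*o + 16) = (o - 2)*(o + 2)*(o + 4)*(o^2 - 2*o - 8) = (o - 2)*(o + 2)^2*(o + 4)*(o - 4)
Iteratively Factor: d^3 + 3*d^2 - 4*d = (d - 1)*(d^2 + 4*d) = (d - 1)*(d + 4)*(d)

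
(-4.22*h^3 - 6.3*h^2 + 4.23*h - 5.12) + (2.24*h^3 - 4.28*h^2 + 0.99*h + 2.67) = -1.98*h^3 - 10.58*h^2 + 5.22*h - 2.45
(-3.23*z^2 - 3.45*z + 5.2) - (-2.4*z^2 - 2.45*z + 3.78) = -0.83*z^2 - 1.0*z + 1.42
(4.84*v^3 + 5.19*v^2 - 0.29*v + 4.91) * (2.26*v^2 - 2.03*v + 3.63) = 10.9384*v^5 + 1.9042*v^4 + 6.3781*v^3 + 30.525*v^2 - 11.02*v + 17.8233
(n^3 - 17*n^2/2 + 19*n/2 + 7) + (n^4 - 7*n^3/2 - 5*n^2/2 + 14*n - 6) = n^4 - 5*n^3/2 - 11*n^2 + 47*n/2 + 1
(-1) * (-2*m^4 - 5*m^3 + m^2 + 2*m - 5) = 2*m^4 + 5*m^3 - m^2 - 2*m + 5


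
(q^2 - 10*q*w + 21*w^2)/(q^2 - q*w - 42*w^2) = (q - 3*w)/(q + 6*w)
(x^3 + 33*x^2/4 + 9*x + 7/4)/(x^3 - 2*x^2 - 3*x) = (4*x^2 + 29*x + 7)/(4*x*(x - 3))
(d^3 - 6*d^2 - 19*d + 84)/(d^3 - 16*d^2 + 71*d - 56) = (d^2 + d - 12)/(d^2 - 9*d + 8)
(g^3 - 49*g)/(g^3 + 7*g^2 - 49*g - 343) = g/(g + 7)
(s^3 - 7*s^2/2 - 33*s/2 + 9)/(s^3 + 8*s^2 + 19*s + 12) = (s^2 - 13*s/2 + 3)/(s^2 + 5*s + 4)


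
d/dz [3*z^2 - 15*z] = 6*z - 15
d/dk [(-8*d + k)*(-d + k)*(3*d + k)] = -19*d^2 - 12*d*k + 3*k^2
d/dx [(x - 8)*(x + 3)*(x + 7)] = 3*x^2 + 4*x - 59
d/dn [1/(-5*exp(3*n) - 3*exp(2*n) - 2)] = (15*exp(n) + 6)*exp(2*n)/(5*exp(3*n) + 3*exp(2*n) + 2)^2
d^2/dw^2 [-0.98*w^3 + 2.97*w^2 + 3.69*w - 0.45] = 5.94 - 5.88*w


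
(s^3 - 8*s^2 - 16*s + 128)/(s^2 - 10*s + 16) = (s^2 - 16)/(s - 2)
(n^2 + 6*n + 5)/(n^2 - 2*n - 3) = (n + 5)/(n - 3)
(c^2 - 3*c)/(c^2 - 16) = c*(c - 3)/(c^2 - 16)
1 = 1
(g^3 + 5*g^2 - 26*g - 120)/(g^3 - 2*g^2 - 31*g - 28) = (g^2 + g - 30)/(g^2 - 6*g - 7)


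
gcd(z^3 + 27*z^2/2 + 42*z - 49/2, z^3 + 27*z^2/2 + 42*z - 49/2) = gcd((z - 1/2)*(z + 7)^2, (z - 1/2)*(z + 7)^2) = z^3 + 27*z^2/2 + 42*z - 49/2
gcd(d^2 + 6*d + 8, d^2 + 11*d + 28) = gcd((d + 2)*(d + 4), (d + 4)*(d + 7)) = d + 4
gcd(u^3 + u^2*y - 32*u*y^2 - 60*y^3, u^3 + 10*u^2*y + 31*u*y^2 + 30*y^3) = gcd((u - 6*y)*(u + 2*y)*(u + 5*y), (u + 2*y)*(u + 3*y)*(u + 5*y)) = u^2 + 7*u*y + 10*y^2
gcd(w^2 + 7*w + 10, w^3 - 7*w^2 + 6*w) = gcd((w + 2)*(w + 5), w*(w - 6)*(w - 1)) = 1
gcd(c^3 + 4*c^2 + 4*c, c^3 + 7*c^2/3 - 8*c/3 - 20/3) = c^2 + 4*c + 4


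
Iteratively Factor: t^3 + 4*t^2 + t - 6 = (t + 3)*(t^2 + t - 2) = (t + 2)*(t + 3)*(t - 1)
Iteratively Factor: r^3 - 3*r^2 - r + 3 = (r - 3)*(r^2 - 1) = (r - 3)*(r - 1)*(r + 1)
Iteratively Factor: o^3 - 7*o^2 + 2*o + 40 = (o - 5)*(o^2 - 2*o - 8) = (o - 5)*(o + 2)*(o - 4)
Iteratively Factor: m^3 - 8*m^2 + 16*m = (m - 4)*(m^2 - 4*m) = m*(m - 4)*(m - 4)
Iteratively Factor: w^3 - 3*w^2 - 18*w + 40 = (w - 2)*(w^2 - w - 20) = (w - 5)*(w - 2)*(w + 4)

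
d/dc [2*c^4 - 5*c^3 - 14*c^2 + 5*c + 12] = 8*c^3 - 15*c^2 - 28*c + 5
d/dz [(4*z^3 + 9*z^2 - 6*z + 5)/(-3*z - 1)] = 3*(-8*z^3 - 13*z^2 - 6*z + 7)/(9*z^2 + 6*z + 1)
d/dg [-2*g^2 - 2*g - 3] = -4*g - 2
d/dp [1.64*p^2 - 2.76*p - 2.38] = 3.28*p - 2.76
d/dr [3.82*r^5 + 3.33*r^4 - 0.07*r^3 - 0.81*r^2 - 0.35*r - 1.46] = 19.1*r^4 + 13.32*r^3 - 0.21*r^2 - 1.62*r - 0.35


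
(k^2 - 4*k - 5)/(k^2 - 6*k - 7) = (k - 5)/(k - 7)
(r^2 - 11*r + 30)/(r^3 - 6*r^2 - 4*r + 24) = (r - 5)/(r^2 - 4)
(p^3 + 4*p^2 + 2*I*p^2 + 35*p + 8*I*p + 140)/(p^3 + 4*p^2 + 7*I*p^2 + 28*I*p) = (p - 5*I)/p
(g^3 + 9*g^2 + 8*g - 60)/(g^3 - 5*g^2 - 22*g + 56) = (g^2 + 11*g + 30)/(g^2 - 3*g - 28)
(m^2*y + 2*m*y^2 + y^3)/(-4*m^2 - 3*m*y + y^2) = y*(m + y)/(-4*m + y)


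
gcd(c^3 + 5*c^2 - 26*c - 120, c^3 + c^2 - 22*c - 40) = c^2 - c - 20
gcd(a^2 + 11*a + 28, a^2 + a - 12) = a + 4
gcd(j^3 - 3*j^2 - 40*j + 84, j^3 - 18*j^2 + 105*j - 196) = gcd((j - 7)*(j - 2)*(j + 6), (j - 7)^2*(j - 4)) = j - 7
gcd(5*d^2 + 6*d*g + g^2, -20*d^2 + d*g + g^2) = 5*d + g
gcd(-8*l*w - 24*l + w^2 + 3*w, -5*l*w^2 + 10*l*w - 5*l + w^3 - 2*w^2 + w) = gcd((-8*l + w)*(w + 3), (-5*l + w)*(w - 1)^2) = 1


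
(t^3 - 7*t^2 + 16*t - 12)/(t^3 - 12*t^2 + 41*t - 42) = (t - 2)/(t - 7)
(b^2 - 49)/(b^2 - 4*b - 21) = (b + 7)/(b + 3)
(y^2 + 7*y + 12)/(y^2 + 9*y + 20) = (y + 3)/(y + 5)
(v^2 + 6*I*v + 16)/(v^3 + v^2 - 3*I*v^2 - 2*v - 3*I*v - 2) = (v + 8*I)/(v^2 + v*(1 - I) - I)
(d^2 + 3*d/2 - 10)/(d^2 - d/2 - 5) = (d + 4)/(d + 2)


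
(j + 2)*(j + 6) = j^2 + 8*j + 12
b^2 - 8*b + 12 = (b - 6)*(b - 2)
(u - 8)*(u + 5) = u^2 - 3*u - 40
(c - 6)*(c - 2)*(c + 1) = c^3 - 7*c^2 + 4*c + 12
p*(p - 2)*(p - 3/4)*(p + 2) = p^4 - 3*p^3/4 - 4*p^2 + 3*p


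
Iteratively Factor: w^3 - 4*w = (w + 2)*(w^2 - 2*w) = (w - 2)*(w + 2)*(w)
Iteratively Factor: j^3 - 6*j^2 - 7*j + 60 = (j + 3)*(j^2 - 9*j + 20) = (j - 4)*(j + 3)*(j - 5)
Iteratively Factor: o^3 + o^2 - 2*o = (o - 1)*(o^2 + 2*o) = (o - 1)*(o + 2)*(o)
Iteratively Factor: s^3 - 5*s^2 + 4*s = (s - 1)*(s^2 - 4*s) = s*(s - 1)*(s - 4)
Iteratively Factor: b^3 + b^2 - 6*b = (b - 2)*(b^2 + 3*b) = (b - 2)*(b + 3)*(b)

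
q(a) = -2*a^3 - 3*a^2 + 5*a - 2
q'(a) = -6*a^2 - 6*a + 5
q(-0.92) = -7.58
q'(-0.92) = 5.44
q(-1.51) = -9.50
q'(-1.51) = 0.38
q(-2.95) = 8.49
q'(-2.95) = -29.52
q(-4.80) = 126.06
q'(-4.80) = -104.44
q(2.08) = -22.58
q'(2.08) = -33.44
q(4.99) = -300.25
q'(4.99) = -174.34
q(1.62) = -10.28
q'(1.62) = -20.47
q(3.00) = -68.00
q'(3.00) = -67.00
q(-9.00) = 1168.00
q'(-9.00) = -427.00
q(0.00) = -2.00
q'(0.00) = 5.00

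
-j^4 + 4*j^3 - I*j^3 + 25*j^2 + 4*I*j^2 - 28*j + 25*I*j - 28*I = (j - 7)*(j + 4)*(-I*j + 1)*(-I*j + I)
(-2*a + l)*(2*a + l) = -4*a^2 + l^2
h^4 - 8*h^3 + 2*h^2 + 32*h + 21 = (h - 7)*(h - 3)*(h + 1)^2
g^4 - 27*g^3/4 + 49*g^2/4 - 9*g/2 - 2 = (g - 4)*(g - 2)*(g - 1)*(g + 1/4)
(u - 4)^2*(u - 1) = u^3 - 9*u^2 + 24*u - 16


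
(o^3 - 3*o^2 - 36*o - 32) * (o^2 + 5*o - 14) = o^5 + 2*o^4 - 65*o^3 - 170*o^2 + 344*o + 448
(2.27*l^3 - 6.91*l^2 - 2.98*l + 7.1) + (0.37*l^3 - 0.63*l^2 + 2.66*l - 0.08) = 2.64*l^3 - 7.54*l^2 - 0.32*l + 7.02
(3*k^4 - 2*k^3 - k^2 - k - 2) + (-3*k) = 3*k^4 - 2*k^3 - k^2 - 4*k - 2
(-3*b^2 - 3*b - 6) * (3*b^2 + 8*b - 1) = -9*b^4 - 33*b^3 - 39*b^2 - 45*b + 6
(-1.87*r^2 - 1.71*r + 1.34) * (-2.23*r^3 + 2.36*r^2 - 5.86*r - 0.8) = 4.1701*r^5 - 0.5999*r^4 + 3.9344*r^3 + 14.679*r^2 - 6.4844*r - 1.072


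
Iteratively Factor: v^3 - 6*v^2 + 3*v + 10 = (v - 5)*(v^2 - v - 2) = (v - 5)*(v - 2)*(v + 1)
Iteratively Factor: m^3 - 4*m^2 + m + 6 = (m - 3)*(m^2 - m - 2) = (m - 3)*(m - 2)*(m + 1)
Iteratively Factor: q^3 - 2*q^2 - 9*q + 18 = (q - 2)*(q^2 - 9) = (q - 2)*(q + 3)*(q - 3)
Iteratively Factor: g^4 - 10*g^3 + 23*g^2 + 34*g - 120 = (g - 5)*(g^3 - 5*g^2 - 2*g + 24) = (g - 5)*(g - 3)*(g^2 - 2*g - 8) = (g - 5)*(g - 4)*(g - 3)*(g + 2)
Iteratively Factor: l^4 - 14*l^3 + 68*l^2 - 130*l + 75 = (l - 1)*(l^3 - 13*l^2 + 55*l - 75) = (l - 3)*(l - 1)*(l^2 - 10*l + 25) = (l - 5)*(l - 3)*(l - 1)*(l - 5)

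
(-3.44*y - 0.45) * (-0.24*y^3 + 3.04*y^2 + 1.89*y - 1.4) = 0.8256*y^4 - 10.3496*y^3 - 7.8696*y^2 + 3.9655*y + 0.63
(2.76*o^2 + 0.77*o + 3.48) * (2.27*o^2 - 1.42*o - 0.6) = 6.2652*o^4 - 2.1713*o^3 + 5.1502*o^2 - 5.4036*o - 2.088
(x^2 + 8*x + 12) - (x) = x^2 + 7*x + 12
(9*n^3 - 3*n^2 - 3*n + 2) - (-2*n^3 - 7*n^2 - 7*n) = 11*n^3 + 4*n^2 + 4*n + 2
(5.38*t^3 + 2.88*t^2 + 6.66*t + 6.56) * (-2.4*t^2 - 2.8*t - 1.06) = -12.912*t^5 - 21.976*t^4 - 29.7508*t^3 - 37.4448*t^2 - 25.4276*t - 6.9536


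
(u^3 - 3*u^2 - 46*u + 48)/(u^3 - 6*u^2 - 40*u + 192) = (u - 1)/(u - 4)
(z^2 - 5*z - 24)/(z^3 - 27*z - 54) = (z - 8)/(z^2 - 3*z - 18)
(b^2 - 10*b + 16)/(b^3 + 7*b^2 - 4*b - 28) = (b - 8)/(b^2 + 9*b + 14)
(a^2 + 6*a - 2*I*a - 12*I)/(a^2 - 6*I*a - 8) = (a + 6)/(a - 4*I)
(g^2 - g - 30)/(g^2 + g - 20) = (g - 6)/(g - 4)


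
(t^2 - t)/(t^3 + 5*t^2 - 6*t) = 1/(t + 6)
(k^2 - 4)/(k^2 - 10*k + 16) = (k + 2)/(k - 8)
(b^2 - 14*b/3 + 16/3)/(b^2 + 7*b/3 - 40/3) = (b - 2)/(b + 5)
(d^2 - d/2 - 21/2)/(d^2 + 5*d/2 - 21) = (d + 3)/(d + 6)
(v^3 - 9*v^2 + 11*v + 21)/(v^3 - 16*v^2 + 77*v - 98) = (v^2 - 2*v - 3)/(v^2 - 9*v + 14)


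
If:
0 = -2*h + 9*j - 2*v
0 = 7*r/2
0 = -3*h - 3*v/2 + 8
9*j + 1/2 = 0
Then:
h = 67/12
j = -1/18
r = 0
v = -35/6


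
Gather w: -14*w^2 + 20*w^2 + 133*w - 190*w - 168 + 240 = 6*w^2 - 57*w + 72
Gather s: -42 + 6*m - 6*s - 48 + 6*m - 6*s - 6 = 12*m - 12*s - 96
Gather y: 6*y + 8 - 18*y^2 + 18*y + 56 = -18*y^2 + 24*y + 64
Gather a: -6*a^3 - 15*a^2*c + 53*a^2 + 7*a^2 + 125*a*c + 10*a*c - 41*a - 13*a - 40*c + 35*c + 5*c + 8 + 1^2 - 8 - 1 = -6*a^3 + a^2*(60 - 15*c) + a*(135*c - 54)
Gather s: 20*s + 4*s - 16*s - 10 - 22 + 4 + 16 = 8*s - 12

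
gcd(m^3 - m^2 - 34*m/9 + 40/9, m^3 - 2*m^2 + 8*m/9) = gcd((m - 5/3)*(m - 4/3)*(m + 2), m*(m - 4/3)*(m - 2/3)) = m - 4/3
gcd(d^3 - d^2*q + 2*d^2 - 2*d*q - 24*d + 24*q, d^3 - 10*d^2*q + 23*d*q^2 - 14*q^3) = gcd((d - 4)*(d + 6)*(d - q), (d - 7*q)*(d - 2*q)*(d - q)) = -d + q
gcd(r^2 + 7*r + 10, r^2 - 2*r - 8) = r + 2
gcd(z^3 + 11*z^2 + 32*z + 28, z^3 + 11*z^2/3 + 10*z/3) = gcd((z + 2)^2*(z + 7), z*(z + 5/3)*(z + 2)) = z + 2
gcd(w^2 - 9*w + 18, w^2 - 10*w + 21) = w - 3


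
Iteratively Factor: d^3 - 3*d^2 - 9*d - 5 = (d + 1)*(d^2 - 4*d - 5) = (d + 1)^2*(d - 5)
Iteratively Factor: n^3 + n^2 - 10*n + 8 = (n + 4)*(n^2 - 3*n + 2) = (n - 1)*(n + 4)*(n - 2)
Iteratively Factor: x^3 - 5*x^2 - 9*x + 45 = (x + 3)*(x^2 - 8*x + 15) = (x - 5)*(x + 3)*(x - 3)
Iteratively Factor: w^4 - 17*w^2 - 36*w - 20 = (w - 5)*(w^3 + 5*w^2 + 8*w + 4) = (w - 5)*(w + 2)*(w^2 + 3*w + 2) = (w - 5)*(w + 1)*(w + 2)*(w + 2)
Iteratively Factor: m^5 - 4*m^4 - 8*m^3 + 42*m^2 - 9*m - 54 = (m - 2)*(m^4 - 2*m^3 - 12*m^2 + 18*m + 27) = (m - 2)*(m + 1)*(m^3 - 3*m^2 - 9*m + 27) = (m - 3)*(m - 2)*(m + 1)*(m^2 - 9) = (m - 3)^2*(m - 2)*(m + 1)*(m + 3)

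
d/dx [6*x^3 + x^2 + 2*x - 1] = 18*x^2 + 2*x + 2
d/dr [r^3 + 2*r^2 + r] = 3*r^2 + 4*r + 1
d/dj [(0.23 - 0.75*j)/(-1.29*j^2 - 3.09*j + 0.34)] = (-0.9675*j^2 + 0.5934*j + 0.4557)/(1.6641*j^4 + 7.9722*j^3 + 8.6709*j^2 - 2.1012*j + 0.1156)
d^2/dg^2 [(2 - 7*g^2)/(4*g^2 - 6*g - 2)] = 3*(-14*g^3 - 6*g^2 - 12*g + 5)/(8*g^6 - 36*g^5 + 42*g^4 + 9*g^3 - 21*g^2 - 9*g - 1)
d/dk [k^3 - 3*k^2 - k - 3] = 3*k^2 - 6*k - 1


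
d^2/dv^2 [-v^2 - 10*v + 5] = -2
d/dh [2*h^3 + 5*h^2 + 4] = 2*h*(3*h + 5)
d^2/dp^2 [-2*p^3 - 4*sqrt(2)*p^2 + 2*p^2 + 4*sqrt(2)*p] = -12*p - 8*sqrt(2) + 4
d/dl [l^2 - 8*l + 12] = 2*l - 8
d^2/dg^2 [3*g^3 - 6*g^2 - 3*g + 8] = 18*g - 12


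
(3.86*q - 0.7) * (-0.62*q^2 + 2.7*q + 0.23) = -2.3932*q^3 + 10.856*q^2 - 1.0022*q - 0.161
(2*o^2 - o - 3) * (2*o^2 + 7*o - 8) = 4*o^4 + 12*o^3 - 29*o^2 - 13*o + 24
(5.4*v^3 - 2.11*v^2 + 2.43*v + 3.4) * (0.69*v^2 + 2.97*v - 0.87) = 3.726*v^5 + 14.5821*v^4 - 9.288*v^3 + 11.3988*v^2 + 7.9839*v - 2.958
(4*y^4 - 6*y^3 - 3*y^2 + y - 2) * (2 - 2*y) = -8*y^5 + 20*y^4 - 6*y^3 - 8*y^2 + 6*y - 4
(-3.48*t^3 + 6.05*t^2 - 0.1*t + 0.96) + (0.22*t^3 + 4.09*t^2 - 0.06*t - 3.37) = -3.26*t^3 + 10.14*t^2 - 0.16*t - 2.41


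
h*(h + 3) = h^2 + 3*h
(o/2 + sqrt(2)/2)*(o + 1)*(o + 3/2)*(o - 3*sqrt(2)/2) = o^4/2 - sqrt(2)*o^3/4 + 5*o^3/4 - 5*sqrt(2)*o^2/8 - 3*o^2/4 - 15*o/4 - 3*sqrt(2)*o/8 - 9/4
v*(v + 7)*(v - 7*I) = v^3 + 7*v^2 - 7*I*v^2 - 49*I*v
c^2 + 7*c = c*(c + 7)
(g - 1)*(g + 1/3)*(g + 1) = g^3 + g^2/3 - g - 1/3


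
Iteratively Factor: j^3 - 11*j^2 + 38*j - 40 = (j - 4)*(j^2 - 7*j + 10) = (j - 4)*(j - 2)*(j - 5)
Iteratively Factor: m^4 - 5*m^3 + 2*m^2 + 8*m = (m)*(m^3 - 5*m^2 + 2*m + 8) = m*(m - 2)*(m^2 - 3*m - 4) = m*(m - 2)*(m + 1)*(m - 4)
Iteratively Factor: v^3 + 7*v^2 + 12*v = (v + 3)*(v^2 + 4*v) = (v + 3)*(v + 4)*(v)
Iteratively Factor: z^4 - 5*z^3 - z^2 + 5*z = (z - 5)*(z^3 - z) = (z - 5)*(z + 1)*(z^2 - z) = (z - 5)*(z - 1)*(z + 1)*(z)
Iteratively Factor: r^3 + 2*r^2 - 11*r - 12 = (r + 4)*(r^2 - 2*r - 3) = (r + 1)*(r + 4)*(r - 3)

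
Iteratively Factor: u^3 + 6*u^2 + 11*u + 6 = (u + 3)*(u^2 + 3*u + 2) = (u + 1)*(u + 3)*(u + 2)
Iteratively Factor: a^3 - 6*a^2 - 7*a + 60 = (a - 5)*(a^2 - a - 12) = (a - 5)*(a - 4)*(a + 3)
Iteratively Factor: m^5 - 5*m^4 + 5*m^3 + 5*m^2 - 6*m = (m - 3)*(m^4 - 2*m^3 - m^2 + 2*m) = (m - 3)*(m + 1)*(m^3 - 3*m^2 + 2*m) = m*(m - 3)*(m + 1)*(m^2 - 3*m + 2) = m*(m - 3)*(m - 2)*(m + 1)*(m - 1)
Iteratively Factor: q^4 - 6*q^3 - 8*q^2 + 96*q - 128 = (q - 4)*(q^3 - 2*q^2 - 16*q + 32) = (q - 4)^2*(q^2 + 2*q - 8) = (q - 4)^2*(q + 4)*(q - 2)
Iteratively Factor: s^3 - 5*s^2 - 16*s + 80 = (s - 5)*(s^2 - 16) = (s - 5)*(s + 4)*(s - 4)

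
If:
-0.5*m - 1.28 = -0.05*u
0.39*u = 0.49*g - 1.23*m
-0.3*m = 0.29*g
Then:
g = 1.83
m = -1.77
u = 7.89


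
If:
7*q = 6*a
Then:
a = 7*q/6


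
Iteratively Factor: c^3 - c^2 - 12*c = (c - 4)*(c^2 + 3*c) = (c - 4)*(c + 3)*(c)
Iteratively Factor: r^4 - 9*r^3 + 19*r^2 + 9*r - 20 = (r - 1)*(r^3 - 8*r^2 + 11*r + 20) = (r - 1)*(r + 1)*(r^2 - 9*r + 20) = (r - 4)*(r - 1)*(r + 1)*(r - 5)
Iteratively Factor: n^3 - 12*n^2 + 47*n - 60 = (n - 4)*(n^2 - 8*n + 15) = (n - 5)*(n - 4)*(n - 3)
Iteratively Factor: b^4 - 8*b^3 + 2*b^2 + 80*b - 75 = (b - 5)*(b^3 - 3*b^2 - 13*b + 15) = (b - 5)^2*(b^2 + 2*b - 3) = (b - 5)^2*(b - 1)*(b + 3)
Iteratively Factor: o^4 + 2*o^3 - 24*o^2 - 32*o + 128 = (o - 4)*(o^3 + 6*o^2 - 32) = (o - 4)*(o - 2)*(o^2 + 8*o + 16) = (o - 4)*(o - 2)*(o + 4)*(o + 4)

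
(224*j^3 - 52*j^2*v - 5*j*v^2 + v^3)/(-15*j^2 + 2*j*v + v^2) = (224*j^3 - 52*j^2*v - 5*j*v^2 + v^3)/(-15*j^2 + 2*j*v + v^2)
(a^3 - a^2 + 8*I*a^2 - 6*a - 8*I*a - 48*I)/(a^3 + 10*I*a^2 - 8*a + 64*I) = (a^2 - a - 6)/(a^2 + 2*I*a + 8)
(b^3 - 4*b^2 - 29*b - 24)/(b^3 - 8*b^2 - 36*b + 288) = (b^2 + 4*b + 3)/(b^2 - 36)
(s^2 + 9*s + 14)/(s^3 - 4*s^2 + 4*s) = (s^2 + 9*s + 14)/(s*(s^2 - 4*s + 4))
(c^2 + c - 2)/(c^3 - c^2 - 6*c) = (c - 1)/(c*(c - 3))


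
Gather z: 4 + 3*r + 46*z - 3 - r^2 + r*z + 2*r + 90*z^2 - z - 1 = -r^2 + 5*r + 90*z^2 + z*(r + 45)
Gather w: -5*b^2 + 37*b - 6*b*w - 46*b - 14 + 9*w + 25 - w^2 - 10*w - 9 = -5*b^2 - 9*b - w^2 + w*(-6*b - 1) + 2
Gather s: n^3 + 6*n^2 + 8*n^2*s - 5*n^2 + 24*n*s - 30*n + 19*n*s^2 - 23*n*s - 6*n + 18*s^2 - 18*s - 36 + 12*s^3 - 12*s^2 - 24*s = n^3 + n^2 - 36*n + 12*s^3 + s^2*(19*n + 6) + s*(8*n^2 + n - 42) - 36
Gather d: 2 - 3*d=2 - 3*d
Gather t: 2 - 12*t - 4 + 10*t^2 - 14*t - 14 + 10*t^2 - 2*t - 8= 20*t^2 - 28*t - 24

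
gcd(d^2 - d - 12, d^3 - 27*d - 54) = d + 3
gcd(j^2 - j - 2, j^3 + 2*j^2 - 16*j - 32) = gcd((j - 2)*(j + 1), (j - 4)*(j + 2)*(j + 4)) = 1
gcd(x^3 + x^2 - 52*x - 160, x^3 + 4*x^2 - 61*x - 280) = x^2 - 3*x - 40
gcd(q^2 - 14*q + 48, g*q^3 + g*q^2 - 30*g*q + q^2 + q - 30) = 1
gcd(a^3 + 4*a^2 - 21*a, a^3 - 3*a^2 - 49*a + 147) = a^2 + 4*a - 21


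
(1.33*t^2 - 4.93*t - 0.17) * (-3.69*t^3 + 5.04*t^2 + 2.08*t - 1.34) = -4.9077*t^5 + 24.8949*t^4 - 21.4535*t^3 - 12.8934*t^2 + 6.2526*t + 0.2278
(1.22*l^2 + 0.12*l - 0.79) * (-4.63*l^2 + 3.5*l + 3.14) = -5.6486*l^4 + 3.7144*l^3 + 7.9085*l^2 - 2.3882*l - 2.4806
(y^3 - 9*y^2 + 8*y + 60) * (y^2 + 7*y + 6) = y^5 - 2*y^4 - 49*y^3 + 62*y^2 + 468*y + 360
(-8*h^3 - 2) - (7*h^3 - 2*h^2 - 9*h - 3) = -15*h^3 + 2*h^2 + 9*h + 1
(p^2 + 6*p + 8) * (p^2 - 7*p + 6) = p^4 - p^3 - 28*p^2 - 20*p + 48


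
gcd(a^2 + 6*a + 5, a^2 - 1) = a + 1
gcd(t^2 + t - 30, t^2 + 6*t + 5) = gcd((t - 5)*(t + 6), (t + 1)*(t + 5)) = 1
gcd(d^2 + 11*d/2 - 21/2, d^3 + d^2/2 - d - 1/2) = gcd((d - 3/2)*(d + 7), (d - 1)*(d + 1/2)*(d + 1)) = 1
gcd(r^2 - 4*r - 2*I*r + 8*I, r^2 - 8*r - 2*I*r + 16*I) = r - 2*I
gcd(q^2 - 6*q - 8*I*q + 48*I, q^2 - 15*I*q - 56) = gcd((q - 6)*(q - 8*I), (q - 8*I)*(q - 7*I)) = q - 8*I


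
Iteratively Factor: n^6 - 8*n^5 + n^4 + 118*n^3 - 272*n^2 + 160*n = (n + 4)*(n^5 - 12*n^4 + 49*n^3 - 78*n^2 + 40*n) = n*(n + 4)*(n^4 - 12*n^3 + 49*n^2 - 78*n + 40) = n*(n - 5)*(n + 4)*(n^3 - 7*n^2 + 14*n - 8) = n*(n - 5)*(n - 4)*(n + 4)*(n^2 - 3*n + 2) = n*(n - 5)*(n - 4)*(n - 1)*(n + 4)*(n - 2)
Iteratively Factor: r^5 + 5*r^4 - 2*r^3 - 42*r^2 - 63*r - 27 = (r + 3)*(r^4 + 2*r^3 - 8*r^2 - 18*r - 9) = (r + 1)*(r + 3)*(r^3 + r^2 - 9*r - 9) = (r + 1)*(r + 3)^2*(r^2 - 2*r - 3) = (r - 3)*(r + 1)*(r + 3)^2*(r + 1)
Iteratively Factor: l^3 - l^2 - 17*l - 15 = (l + 1)*(l^2 - 2*l - 15) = (l - 5)*(l + 1)*(l + 3)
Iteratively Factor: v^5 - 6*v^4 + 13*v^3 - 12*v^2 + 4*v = (v - 2)*(v^4 - 4*v^3 + 5*v^2 - 2*v) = (v - 2)*(v - 1)*(v^3 - 3*v^2 + 2*v) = (v - 2)^2*(v - 1)*(v^2 - v) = v*(v - 2)^2*(v - 1)*(v - 1)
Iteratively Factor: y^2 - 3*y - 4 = (y + 1)*(y - 4)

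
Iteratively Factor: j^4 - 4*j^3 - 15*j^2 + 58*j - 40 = (j + 4)*(j^3 - 8*j^2 + 17*j - 10) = (j - 1)*(j + 4)*(j^2 - 7*j + 10) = (j - 2)*(j - 1)*(j + 4)*(j - 5)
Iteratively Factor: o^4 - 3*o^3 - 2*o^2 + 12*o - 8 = (o + 2)*(o^3 - 5*o^2 + 8*o - 4) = (o - 2)*(o + 2)*(o^2 - 3*o + 2) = (o - 2)^2*(o + 2)*(o - 1)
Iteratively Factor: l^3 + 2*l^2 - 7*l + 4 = (l + 4)*(l^2 - 2*l + 1) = (l - 1)*(l + 4)*(l - 1)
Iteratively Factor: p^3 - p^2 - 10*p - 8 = (p - 4)*(p^2 + 3*p + 2) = (p - 4)*(p + 1)*(p + 2)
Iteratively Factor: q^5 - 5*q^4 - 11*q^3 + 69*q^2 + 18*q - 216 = (q + 2)*(q^4 - 7*q^3 + 3*q^2 + 63*q - 108) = (q + 2)*(q + 3)*(q^3 - 10*q^2 + 33*q - 36) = (q - 4)*(q + 2)*(q + 3)*(q^2 - 6*q + 9) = (q - 4)*(q - 3)*(q + 2)*(q + 3)*(q - 3)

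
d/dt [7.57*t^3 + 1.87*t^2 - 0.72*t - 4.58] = 22.71*t^2 + 3.74*t - 0.72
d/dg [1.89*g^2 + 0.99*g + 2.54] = 3.78*g + 0.99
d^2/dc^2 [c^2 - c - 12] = 2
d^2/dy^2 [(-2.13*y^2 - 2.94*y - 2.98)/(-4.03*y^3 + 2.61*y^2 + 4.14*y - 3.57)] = (69.186234*y^6 + 286.489476*y^5 + 608.455848*y^4 - 838.408626*y^3 - 565.00983*y^2 + 100.323432*y + 298.884006)/(65.450827*y^9 - 127.166247*y^8 - 119.353689*y^7 + 417.43503*y^6 - 102.690504*y^5 - 418.621041*y^4 + 314.579565*y^3 + 83.772549*y^2 - 158.291658*y + 45.499293)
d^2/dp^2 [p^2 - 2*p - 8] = 2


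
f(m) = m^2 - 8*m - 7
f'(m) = 2*m - 8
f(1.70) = -17.71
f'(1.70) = -4.60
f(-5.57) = 68.58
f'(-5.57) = -19.14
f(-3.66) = 35.68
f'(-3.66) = -15.32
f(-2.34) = 17.20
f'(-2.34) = -12.68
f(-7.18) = 101.99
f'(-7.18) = -22.36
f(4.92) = -22.15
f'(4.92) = 1.84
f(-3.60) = 34.76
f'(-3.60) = -15.20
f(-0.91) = 1.11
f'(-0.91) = -9.82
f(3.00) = -22.00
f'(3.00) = -2.00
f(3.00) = -22.00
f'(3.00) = -2.00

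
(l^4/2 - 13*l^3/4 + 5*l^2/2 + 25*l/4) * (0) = 0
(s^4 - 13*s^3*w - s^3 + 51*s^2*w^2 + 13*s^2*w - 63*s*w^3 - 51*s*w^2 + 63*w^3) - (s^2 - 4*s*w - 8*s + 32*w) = s^4 - 13*s^3*w - s^3 + 51*s^2*w^2 + 13*s^2*w - s^2 - 63*s*w^3 - 51*s*w^2 + 4*s*w + 8*s + 63*w^3 - 32*w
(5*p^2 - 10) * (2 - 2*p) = -10*p^3 + 10*p^2 + 20*p - 20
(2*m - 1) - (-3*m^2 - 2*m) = 3*m^2 + 4*m - 1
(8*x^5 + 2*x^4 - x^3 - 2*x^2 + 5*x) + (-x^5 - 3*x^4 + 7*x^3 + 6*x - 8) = 7*x^5 - x^4 + 6*x^3 - 2*x^2 + 11*x - 8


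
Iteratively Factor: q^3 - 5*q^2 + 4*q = (q)*(q^2 - 5*q + 4) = q*(q - 1)*(q - 4)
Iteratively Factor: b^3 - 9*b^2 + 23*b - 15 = (b - 1)*(b^2 - 8*b + 15) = (b - 5)*(b - 1)*(b - 3)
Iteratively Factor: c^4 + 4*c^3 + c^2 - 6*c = (c + 3)*(c^3 + c^2 - 2*c) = (c - 1)*(c + 3)*(c^2 + 2*c) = c*(c - 1)*(c + 3)*(c + 2)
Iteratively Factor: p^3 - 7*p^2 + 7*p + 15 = (p - 3)*(p^2 - 4*p - 5) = (p - 3)*(p + 1)*(p - 5)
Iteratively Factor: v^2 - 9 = (v + 3)*(v - 3)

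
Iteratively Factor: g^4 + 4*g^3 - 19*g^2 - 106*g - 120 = (g + 2)*(g^3 + 2*g^2 - 23*g - 60) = (g + 2)*(g + 3)*(g^2 - g - 20) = (g + 2)*(g + 3)*(g + 4)*(g - 5)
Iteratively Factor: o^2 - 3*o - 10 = (o - 5)*(o + 2)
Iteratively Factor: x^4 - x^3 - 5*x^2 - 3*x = (x)*(x^3 - x^2 - 5*x - 3) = x*(x - 3)*(x^2 + 2*x + 1) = x*(x - 3)*(x + 1)*(x + 1)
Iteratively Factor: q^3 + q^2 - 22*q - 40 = (q + 4)*(q^2 - 3*q - 10) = (q + 2)*(q + 4)*(q - 5)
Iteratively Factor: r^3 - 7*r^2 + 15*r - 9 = (r - 3)*(r^2 - 4*r + 3) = (r - 3)^2*(r - 1)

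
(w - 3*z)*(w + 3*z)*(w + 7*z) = w^3 + 7*w^2*z - 9*w*z^2 - 63*z^3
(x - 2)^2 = x^2 - 4*x + 4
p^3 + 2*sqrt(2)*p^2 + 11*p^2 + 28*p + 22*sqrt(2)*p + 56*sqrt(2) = (p + 4)*(p + 7)*(p + 2*sqrt(2))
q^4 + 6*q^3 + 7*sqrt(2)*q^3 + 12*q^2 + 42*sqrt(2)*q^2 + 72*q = q*(q + 6)*(q + sqrt(2))*(q + 6*sqrt(2))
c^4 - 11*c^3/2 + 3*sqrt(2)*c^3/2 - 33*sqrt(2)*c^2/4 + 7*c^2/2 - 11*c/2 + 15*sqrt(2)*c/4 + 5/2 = (c - 5)*(c - 1/2)*(c + sqrt(2)/2)*(c + sqrt(2))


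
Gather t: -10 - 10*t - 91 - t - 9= -11*t - 110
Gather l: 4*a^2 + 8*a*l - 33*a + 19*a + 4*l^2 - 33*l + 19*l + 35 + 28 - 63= 4*a^2 - 14*a + 4*l^2 + l*(8*a - 14)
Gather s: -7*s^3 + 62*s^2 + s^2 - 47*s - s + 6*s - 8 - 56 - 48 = -7*s^3 + 63*s^2 - 42*s - 112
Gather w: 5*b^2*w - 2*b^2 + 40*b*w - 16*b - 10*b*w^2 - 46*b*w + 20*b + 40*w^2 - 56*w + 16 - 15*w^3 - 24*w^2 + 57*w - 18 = -2*b^2 + 4*b - 15*w^3 + w^2*(16 - 10*b) + w*(5*b^2 - 6*b + 1) - 2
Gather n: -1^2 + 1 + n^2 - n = n^2 - n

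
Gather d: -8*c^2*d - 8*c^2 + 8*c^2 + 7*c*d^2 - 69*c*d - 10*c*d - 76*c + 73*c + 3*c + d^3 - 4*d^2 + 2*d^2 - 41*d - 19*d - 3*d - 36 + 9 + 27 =d^3 + d^2*(7*c - 2) + d*(-8*c^2 - 79*c - 63)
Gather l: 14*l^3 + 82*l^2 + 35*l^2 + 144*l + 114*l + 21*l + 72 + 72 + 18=14*l^3 + 117*l^2 + 279*l + 162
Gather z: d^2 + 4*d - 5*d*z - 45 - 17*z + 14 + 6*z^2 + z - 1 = d^2 + 4*d + 6*z^2 + z*(-5*d - 16) - 32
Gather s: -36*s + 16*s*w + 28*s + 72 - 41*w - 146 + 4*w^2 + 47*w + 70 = s*(16*w - 8) + 4*w^2 + 6*w - 4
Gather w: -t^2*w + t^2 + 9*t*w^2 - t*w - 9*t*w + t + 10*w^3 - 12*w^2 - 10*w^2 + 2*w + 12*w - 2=t^2 + t + 10*w^3 + w^2*(9*t - 22) + w*(-t^2 - 10*t + 14) - 2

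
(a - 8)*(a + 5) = a^2 - 3*a - 40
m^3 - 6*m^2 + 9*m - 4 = (m - 4)*(m - 1)^2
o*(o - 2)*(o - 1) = o^3 - 3*o^2 + 2*o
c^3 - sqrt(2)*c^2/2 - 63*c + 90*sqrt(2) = (c - 5*sqrt(2))*(c - 3*sqrt(2)/2)*(c + 6*sqrt(2))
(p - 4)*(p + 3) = p^2 - p - 12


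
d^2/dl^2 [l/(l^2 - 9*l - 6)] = 2*(-l*(2*l - 9)^2 + 3*(3 - l)*(-l^2 + 9*l + 6))/(-l^2 + 9*l + 6)^3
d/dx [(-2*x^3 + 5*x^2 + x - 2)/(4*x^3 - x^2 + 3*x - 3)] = (-18*x^4 - 20*x^3 + 58*x^2 - 34*x + 3)/(16*x^6 - 8*x^5 + 25*x^4 - 30*x^3 + 15*x^2 - 18*x + 9)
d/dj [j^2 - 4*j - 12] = 2*j - 4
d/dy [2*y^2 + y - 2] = 4*y + 1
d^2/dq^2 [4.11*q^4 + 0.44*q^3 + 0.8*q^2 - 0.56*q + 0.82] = 49.32*q^2 + 2.64*q + 1.6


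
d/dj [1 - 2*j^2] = -4*j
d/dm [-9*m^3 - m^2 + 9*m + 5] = -27*m^2 - 2*m + 9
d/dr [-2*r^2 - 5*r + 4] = -4*r - 5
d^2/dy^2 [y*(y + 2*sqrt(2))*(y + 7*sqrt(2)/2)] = 6*y + 11*sqrt(2)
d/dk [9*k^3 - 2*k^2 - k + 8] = 27*k^2 - 4*k - 1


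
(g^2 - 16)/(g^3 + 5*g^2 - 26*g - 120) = (g - 4)/(g^2 + g - 30)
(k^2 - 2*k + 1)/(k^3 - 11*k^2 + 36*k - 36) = (k^2 - 2*k + 1)/(k^3 - 11*k^2 + 36*k - 36)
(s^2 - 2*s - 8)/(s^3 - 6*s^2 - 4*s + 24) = (s - 4)/(s^2 - 8*s + 12)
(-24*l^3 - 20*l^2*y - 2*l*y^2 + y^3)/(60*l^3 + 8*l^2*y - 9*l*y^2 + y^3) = (2*l + y)/(-5*l + y)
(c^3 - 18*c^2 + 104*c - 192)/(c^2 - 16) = (c^2 - 14*c + 48)/(c + 4)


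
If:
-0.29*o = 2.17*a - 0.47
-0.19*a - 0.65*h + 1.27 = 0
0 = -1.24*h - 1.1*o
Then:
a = 0.49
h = 1.81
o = -2.04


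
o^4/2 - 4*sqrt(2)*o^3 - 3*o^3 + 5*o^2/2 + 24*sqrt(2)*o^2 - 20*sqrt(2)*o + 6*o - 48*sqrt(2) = (o/2 + 1/2)*(o - 4)*(o - 3)*(o - 8*sqrt(2))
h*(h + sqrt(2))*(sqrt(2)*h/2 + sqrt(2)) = sqrt(2)*h^3/2 + h^2 + sqrt(2)*h^2 + 2*h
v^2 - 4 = (v - 2)*(v + 2)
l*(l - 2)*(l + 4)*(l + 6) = l^4 + 8*l^3 + 4*l^2 - 48*l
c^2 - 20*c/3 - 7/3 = (c - 7)*(c + 1/3)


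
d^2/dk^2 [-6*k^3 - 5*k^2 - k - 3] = -36*k - 10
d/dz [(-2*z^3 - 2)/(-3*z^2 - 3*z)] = 2/3 - 2/(3*z^2)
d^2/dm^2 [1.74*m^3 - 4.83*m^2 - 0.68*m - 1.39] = 10.44*m - 9.66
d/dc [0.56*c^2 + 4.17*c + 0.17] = 1.12*c + 4.17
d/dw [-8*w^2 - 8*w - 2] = -16*w - 8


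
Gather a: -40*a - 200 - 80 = -40*a - 280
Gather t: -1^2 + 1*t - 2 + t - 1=2*t - 4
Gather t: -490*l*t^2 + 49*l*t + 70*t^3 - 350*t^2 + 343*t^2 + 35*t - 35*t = 49*l*t + 70*t^3 + t^2*(-490*l - 7)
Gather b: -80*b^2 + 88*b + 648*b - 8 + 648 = -80*b^2 + 736*b + 640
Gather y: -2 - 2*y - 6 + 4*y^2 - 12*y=4*y^2 - 14*y - 8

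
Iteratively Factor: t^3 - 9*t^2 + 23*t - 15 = (t - 3)*(t^2 - 6*t + 5) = (t - 5)*(t - 3)*(t - 1)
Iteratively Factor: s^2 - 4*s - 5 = (s - 5)*(s + 1)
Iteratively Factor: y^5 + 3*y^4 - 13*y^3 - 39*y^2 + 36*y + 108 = (y + 3)*(y^4 - 13*y^2 + 36) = (y + 2)*(y + 3)*(y^3 - 2*y^2 - 9*y + 18) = (y - 3)*(y + 2)*(y + 3)*(y^2 + y - 6) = (y - 3)*(y - 2)*(y + 2)*(y + 3)*(y + 3)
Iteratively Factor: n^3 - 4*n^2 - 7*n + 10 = (n + 2)*(n^2 - 6*n + 5) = (n - 1)*(n + 2)*(n - 5)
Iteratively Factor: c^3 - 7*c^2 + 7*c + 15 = (c - 3)*(c^2 - 4*c - 5) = (c - 3)*(c + 1)*(c - 5)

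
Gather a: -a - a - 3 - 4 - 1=-2*a - 8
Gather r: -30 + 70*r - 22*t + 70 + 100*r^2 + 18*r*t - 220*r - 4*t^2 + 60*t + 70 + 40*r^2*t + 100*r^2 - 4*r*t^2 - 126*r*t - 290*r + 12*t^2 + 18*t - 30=r^2*(40*t + 200) + r*(-4*t^2 - 108*t - 440) + 8*t^2 + 56*t + 80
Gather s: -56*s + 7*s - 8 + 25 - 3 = 14 - 49*s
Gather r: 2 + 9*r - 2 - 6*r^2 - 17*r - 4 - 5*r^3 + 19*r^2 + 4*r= -5*r^3 + 13*r^2 - 4*r - 4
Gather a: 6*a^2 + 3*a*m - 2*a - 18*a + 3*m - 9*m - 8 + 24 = 6*a^2 + a*(3*m - 20) - 6*m + 16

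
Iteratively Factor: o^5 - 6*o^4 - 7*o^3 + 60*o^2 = (o - 5)*(o^4 - o^3 - 12*o^2) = o*(o - 5)*(o^3 - o^2 - 12*o) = o^2*(o - 5)*(o^2 - o - 12) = o^2*(o - 5)*(o - 4)*(o + 3)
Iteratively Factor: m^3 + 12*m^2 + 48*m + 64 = (m + 4)*(m^2 + 8*m + 16) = (m + 4)^2*(m + 4)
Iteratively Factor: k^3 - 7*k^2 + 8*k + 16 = (k - 4)*(k^2 - 3*k - 4) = (k - 4)*(k + 1)*(k - 4)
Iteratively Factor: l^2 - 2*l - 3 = (l + 1)*(l - 3)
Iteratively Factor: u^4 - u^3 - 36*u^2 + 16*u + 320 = (u - 4)*(u^3 + 3*u^2 - 24*u - 80) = (u - 4)*(u + 4)*(u^2 - u - 20) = (u - 4)*(u + 4)^2*(u - 5)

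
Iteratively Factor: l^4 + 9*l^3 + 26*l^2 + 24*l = (l + 2)*(l^3 + 7*l^2 + 12*l) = (l + 2)*(l + 4)*(l^2 + 3*l) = l*(l + 2)*(l + 4)*(l + 3)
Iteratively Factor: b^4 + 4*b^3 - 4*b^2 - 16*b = (b)*(b^3 + 4*b^2 - 4*b - 16) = b*(b - 2)*(b^2 + 6*b + 8) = b*(b - 2)*(b + 4)*(b + 2)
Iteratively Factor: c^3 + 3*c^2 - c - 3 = (c + 3)*(c^2 - 1) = (c - 1)*(c + 3)*(c + 1)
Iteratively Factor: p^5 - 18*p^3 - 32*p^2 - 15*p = (p)*(p^4 - 18*p^2 - 32*p - 15) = p*(p + 1)*(p^3 - p^2 - 17*p - 15) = p*(p + 1)*(p + 3)*(p^2 - 4*p - 5) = p*(p - 5)*(p + 1)*(p + 3)*(p + 1)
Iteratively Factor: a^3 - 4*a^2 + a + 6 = (a - 2)*(a^2 - 2*a - 3) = (a - 2)*(a + 1)*(a - 3)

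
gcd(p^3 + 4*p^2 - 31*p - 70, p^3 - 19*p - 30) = p^2 - 3*p - 10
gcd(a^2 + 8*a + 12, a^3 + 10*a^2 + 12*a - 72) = a + 6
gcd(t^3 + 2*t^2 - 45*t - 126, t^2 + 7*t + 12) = t + 3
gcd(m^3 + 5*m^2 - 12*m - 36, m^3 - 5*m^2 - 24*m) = 1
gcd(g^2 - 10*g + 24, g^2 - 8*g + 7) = 1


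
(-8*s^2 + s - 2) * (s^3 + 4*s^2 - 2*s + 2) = -8*s^5 - 31*s^4 + 18*s^3 - 26*s^2 + 6*s - 4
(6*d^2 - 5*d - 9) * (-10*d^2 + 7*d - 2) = -60*d^4 + 92*d^3 + 43*d^2 - 53*d + 18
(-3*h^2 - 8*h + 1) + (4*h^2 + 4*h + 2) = h^2 - 4*h + 3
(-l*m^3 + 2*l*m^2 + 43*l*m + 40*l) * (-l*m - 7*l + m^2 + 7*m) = l^2*m^4 + 5*l^2*m^3 - 57*l^2*m^2 - 341*l^2*m - 280*l^2 - l*m^5 - 5*l*m^4 + 57*l*m^3 + 341*l*m^2 + 280*l*m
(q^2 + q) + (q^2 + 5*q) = 2*q^2 + 6*q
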